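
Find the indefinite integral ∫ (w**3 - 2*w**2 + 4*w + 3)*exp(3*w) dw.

Use integration by parts with u = w**3 - 2*w**2 + 4*w + 3, dv = exp(3*w) dw, so v = exp(3*w)/3.
Apply parts 3 times (tabular method): alternate signs, differentiate u down to 0, integrate dv up.

(w**3 - 3*w**2 + 6*w + 1)*exp(3*w)/3 + C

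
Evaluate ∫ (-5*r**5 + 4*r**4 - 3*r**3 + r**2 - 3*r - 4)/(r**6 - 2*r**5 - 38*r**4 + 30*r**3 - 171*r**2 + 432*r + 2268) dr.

Factor the denominator: (r - 7)*(r - 3)*(r + 2)*(r + 6)*(r**2 + 9).
Partial-fraction decomposition: -(51427*r - 1467)/(101790*(r**2 + 9)) - 22381/(10530*(r + 6)) + 127/(1170*(r + 2)) + 122/(405*(r - 3)) - 18859/(6786*(r - 7)).
Integrate each term; A/(r−a) gives A·log|r−a|; the (Br+D)/(r²+p²) term gives a log and an atan.

-18859*log(r - 7)/6786 + 122*log(r - 3)/405 + 127*log(r + 2)/1170 - 22381*log(r + 6)/10530 - 51427*log(r**2 + 9)/203580 + 163*atan(r/3)/33930 + C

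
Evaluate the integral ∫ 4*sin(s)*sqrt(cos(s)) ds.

-8*cos(s)**(3/2)/3 + C

Let u = cos(s), so du = (-sin(s)) ds.
Rewriting, the integral becomes -4·∫ √u du = -4·(2/3)u^(3/2).
Substituting back, u = cos(s).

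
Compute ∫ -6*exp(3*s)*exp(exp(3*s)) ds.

Let u = exp(3*s), so du = (3*exp(3*s)) ds.
Rewriting, the integral becomes -2·∫ e^u du = -2·e^u.
Substituting back, u = exp(3*s).

-2*exp(exp(3*s)) + C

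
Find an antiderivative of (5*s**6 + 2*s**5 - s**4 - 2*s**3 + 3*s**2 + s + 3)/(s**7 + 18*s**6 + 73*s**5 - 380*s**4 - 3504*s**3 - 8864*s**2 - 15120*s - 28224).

Factor the denominator: (s - 6)*(s + 4)*(s + 6)*(s + 7)**2*(s**2 + 4).
Partial-fraction decomposition: -(39929*s - 26216)/(2247200*(s**2 + 4)) - 7894934/(36517*(s + 7)) - 14181/(53*(s + 7)**2) + 72323/(320*(s + 6)) - 2039/(400*(s + 4)) + 6339/(20800*(s - 6)).
Integrate each term; A/(s−a) gives A·log|s−a|; the (Bs+D)/(s²+p²) term gives a log and an atan.

6339*log(s - 6)/20800 - 2039*log(s + 4)/400 + 72323*log(s + 6)/320 - 7894934*log(s + 7)/36517 - 39929*log(s**2 + 4)/4494400 + 3277*atan(s/2)/561800 + 14181/(53*s + 371) + C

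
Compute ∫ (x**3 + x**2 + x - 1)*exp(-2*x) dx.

(-4*x**3 - 10*x**2 - 14*x - 3)*exp(-2*x)/8 + C

Use integration by parts with u = x**3 + x**2 + x - 1, dv = exp(-2*x) dx, so v = -exp(-2*x)/2.
Apply parts 3 times (tabular method): alternate signs, differentiate u down to 0, integrate dv up.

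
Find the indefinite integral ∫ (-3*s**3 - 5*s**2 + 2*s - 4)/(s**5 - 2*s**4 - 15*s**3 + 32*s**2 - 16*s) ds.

Factor the denominator: s*(s - 4)*(s - 1)**2*(s + 4).
Partial-fraction decomposition: 1/(8*(s + 4)) + 5/(9*(s - 1)) + 2/(3*(s - 1)**2) - 67/(72*(s - 4)) + 1/(4*s).
Integrate each term; A/(s−a) gives A·log|s−a|; A/(s−a)² gives −A/(s−a).

log(s)/4 - 67*log(s - 4)/72 + 5*log(s - 1)/9 + log(s + 4)/8 - 2/(3*s - 3) + C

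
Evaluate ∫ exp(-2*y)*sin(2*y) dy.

-exp(-2*y)*sin(2*y)/4 - exp(-2*y)*cos(2*y)/4 + C

Let I denote the integral. Integrate by parts with u = sin(2*y), dv = exp(-2*y) dy, so v = -exp(-2*y)/2: I = -exp(-2*y)*sin(2*y)/2 + ∫ exp(-2*y)*cos(2*y) dy.
Apply parts again with u = cos(2*y), dv = exp(-2*y) dy: ∫ exp(-2*y)*cos(2*y) dy = -exp(-2*y)*cos(2*y)/2 − I. Substituting back brings back I: I = -exp(-2*y)*sin(2*y)/2 - exp(-2*y)*cos(2*y)/2 − I.
Solving for I: (1 + 1)·I equals the remaining terms, so I = (1/2)·(-exp(-2*y)*sin(2*y)/2 - exp(-2*y)*cos(2*y)/2).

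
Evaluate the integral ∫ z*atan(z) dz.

z**2*atan(z)/2 - z/2 + atan(z)/2 + C

Use integration by parts with u = arctan(z), dv = z dz.
Then du = 1/(z**2 + 1) dz.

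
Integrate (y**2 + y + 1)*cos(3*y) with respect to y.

Use integration by parts with u = y**2 + y + 1, dv = cos(3*y) dy, so v = sin(3*y)/3.
Apply parts 2 times (tabular method): alternate signs, differentiate u down to 0, integrate dv up.

y**2*sin(3*y)/3 + y*sin(3*y)/3 + 2*y*cos(3*y)/9 + 7*sin(3*y)/27 + cos(3*y)/9 + C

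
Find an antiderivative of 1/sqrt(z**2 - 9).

log(z + sqrt(z**2 - 9)) + C

Substitute z = 3·sec(θ), so dz = 3·sec(θ)*tan(θ) dθ and the radical becomes sqrt(z**2 - 9) = 3·tan(θ) by the Pythagorean identity.
Integrate the resulting trig expression in θ, then back-substitute sec(θ) = z/3, tan(θ) = sqrt(z**2 - 9)/3 (absorbing any constant into C).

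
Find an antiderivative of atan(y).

Use integration by parts with u = arctan(y), dv = dy.
Then du = 1/(y**2 + 1) dy.

y*atan(y) - log(y**2 + 1)/2 + C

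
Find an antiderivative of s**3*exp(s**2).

(s**2 - 1)*exp(s**2)/2 + C

Let u = s², du = 2s ds; rewrite as (1/2)∫ u^1·exp(1u) du.
Now integrate by parts 1 time.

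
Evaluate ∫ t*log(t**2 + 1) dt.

t**2*log(t**2 + 1)/2 - t**2/2 + log(t**2 + 1)/2 + C

Let u = t**2 + 1, so du = (2*t) dt.
The integral becomes (1/2)·∫ log(u) du; integrate by parts with u′=log(u), dv′=du.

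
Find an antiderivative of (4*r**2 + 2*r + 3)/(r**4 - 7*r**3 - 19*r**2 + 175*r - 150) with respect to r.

159*log(r - 6)/55 - 113*log(r - 5)/40 + 3*log(r - 1)/40 - 31*log(r + 5)/220 + C

Factor the denominator: (r - 6)*(r - 5)*(r - 1)*(r + 5).
Partial-fraction decomposition: -31/(220*(r + 5)) + 3/(40*(r - 1)) - 113/(40*(r - 5)) + 159/(55*(r - 6)).
Integrate each term: A/(r−a) contributes A·log|r−a|.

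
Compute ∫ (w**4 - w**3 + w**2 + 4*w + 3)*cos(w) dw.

w**4*sin(w) - w**3*sin(w) + 4*w**3*cos(w) - 11*w**2*sin(w) - 3*w**2*cos(w) + 10*w*sin(w) - 22*w*cos(w) + 25*sin(w) + 10*cos(w) + C

Use integration by parts with u = w**4 - w**3 + w**2 + 4*w + 3, dv = cos(w) dw, so v = sin(w).
Apply parts 4 times (tabular method): alternate signs, differentiate u down to 0, integrate dv up.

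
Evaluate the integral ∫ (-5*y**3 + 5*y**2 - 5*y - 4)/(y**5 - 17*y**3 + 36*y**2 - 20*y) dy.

log(y)/5 + 38*log(y - 2)/49 - 3*log(y - 1)/2 + 257*log(y + 5)/490 + 17/(7*y - 14) + C

Factor the denominator: y*(y - 2)**2*(y - 1)*(y + 5).
Partial-fraction decomposition: 257/(490*(y + 5)) - 3/(2*(y - 1)) + 38/(49*(y - 2)) - 17/(7*(y - 2)**2) + 1/(5*y).
Integrate each term; A/(y−a) gives A·log|y−a|; A/(y−a)² gives −A/(y−a).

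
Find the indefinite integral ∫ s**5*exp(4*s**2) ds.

Let u = s², du = 2s ds; rewrite as (1/2)∫ u^2·exp(4u) du.
Now integrate by parts 2 times.

(8*s**4 - 4*s**2 + 1)*exp(4*s**2)/64 + C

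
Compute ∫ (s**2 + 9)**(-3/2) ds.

s/(9*sqrt(s**2 + 9)) + C

Substitute s = 3·tan(θ), so ds = 3·sec(θ)^2 dθ and the radical becomes sqrt(s**2 + 9) = 3·sec(θ) by the Pythagorean identity.
Integrate the resulting trig expression in θ, then back-substitute tan(θ) = s/3, sec(θ) = sqrt(s**2 + 9)/3 (absorbing any constant into C).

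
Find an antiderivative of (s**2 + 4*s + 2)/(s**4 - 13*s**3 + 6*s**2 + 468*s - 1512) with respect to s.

79*log(s - 7)/13 - 437*log(s - 6)/72 - 7*log(s + 6)/936 + 31/(6*s - 36) + C

Factor the denominator: (s - 7)*(s - 6)**2*(s + 6).
Partial-fraction decomposition: -7/(936*(s + 6)) - 437/(72*(s - 6)) - 31/(6*(s - 6)**2) + 79/(13*(s - 7)).
Integrate each term; A/(s−a) gives A·log|s−a|; A/(s−a)² gives −A/(s−a).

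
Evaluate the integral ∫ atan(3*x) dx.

Use integration by parts with u = arctan(3*x), dv = dx.
Then du = 3/(9*x**2 + 1) dx.

x*atan(3*x) - log(9*x**2 + 1)/6 + C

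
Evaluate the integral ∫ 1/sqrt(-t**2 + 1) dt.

asin(t) + C

Substitute t = sin(θ), so dt = cos(θ) dθ and the radical becomes sqrt(-t**2 + 1) = cos(θ) by the Pythagorean identity.
Integrate the resulting trig expression in θ, then back-substitute θ = asin(t), sin(θ) = t, cos(θ) = sqrt(-t**2 + 1) (absorbing any constant into C).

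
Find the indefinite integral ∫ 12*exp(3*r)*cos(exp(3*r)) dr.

Let u = exp(3*r), so du = (3*exp(3*r)) dr.
Rewriting, the integral becomes 4·∫ cos(u) du = 4·sin(u).
Substituting back, u = exp(3*r).

4*sin(exp(3*r)) + C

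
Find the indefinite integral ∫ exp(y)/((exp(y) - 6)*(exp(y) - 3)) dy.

log(exp(y) - 6)/3 - log(exp(y) - 3)/3 + C

Let u = e^y, du = e^y dy.
The integral becomes ∫ du/((u-6)(u-3)); decompose into partial fractions.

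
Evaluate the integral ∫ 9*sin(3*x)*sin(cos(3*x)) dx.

Let u = cos(3*x), so du = (-3*sin(3*x)) dx.
Rewriting, the integral becomes -3·∫ sin(u) du = -3·-cos(u).
Substituting back, u = cos(3*x).

3*cos(cos(3*x)) + C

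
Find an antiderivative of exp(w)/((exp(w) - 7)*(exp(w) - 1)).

log(exp(w) - 7)/6 - log(exp(w) - 1)/6 + C

Let u = e^w, du = e^w dw.
The integral becomes ∫ du/((u-7)(u-1)); decompose into partial fractions.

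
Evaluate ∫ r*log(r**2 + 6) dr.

r**2*log(r**2 + 6)/2 - r**2/2 + 3*log(r**2 + 6) + C

Let u = r**2 + 6, so du = (2*r) dr.
The integral becomes (1/2)·∫ log(u) du; integrate by parts with u′=log(u), dv′=du.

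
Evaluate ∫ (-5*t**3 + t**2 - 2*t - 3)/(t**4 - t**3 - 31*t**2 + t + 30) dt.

Factor the denominator: (t - 6)*(t - 1)*(t + 1)*(t + 5).
Partial-fraction decomposition: -219/(88*(t + 5)) + 5/(56*(t + 1)) + 3/(20*(t - 1)) - 1059/(385*(t - 6)).
Integrate each term: A/(t−a) contributes A·log|t−a|.

-1059*log(t - 6)/385 + 3*log(t - 1)/20 + 5*log(t + 1)/56 - 219*log(t + 5)/88 + C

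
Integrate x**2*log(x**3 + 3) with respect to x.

Let u = x**3 + 3, so du = (3*x**2) dx.
The integral becomes (1/3)·∫ log(u) du; integrate by parts with u′=log(u), dv′=du.

x**3*log(x**3 + 3)/3 - x**3/3 + log(x**3 + 3) + C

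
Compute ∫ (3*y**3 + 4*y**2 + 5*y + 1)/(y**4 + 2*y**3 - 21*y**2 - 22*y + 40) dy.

Factor the denominator: (y - 4)*(y - 1)*(y + 2)*(y + 5).
Partial-fraction decomposition: 299/(162*(y + 5)) - 17/(54*(y + 2)) - 13/(54*(y - 1)) + 277/(162*(y - 4)).
Integrate each term: A/(y−a) contributes A·log|y−a|.

277*log(y - 4)/162 - 13*log(y - 1)/54 - 17*log(y + 2)/54 + 299*log(y + 5)/162 + C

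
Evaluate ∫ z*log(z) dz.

z**2*log(z)/2 - z**2/4 + C

Use integration by parts with u = log(z), dv = z dz.
Then du = 1/z dz and v = z**2/2.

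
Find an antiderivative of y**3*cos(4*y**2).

y**2*sin(4*y**2)/8 + cos(4*y**2)/32 + C

Let u = y², du = 2y dy; rewrite as (1/2)∫ u^1·cos(4u) du.
Now integrate by parts 1 time.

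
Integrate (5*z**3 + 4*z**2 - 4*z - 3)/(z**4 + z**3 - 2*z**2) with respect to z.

Factor the denominator: z**2*(z - 1)*(z + 2).
Partial-fraction decomposition: 19/(12*(z + 2)) + 2/(3*(z - 1)) + 11/(4*z) + 3/(2*z**2).
Integrate each term; A/(z−a) gives A·log|z−a|; A/(z−a)² gives −A/(z−a).

11*log(z)/4 + 2*log(z - 1)/3 + 19*log(z + 2)/12 - 3/(2*z) + C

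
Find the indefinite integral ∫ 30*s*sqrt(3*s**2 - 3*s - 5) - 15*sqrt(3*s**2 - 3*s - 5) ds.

Let u = 3*s**2 - 3*s - 5, so du = (6*s - 3) ds.
Rewriting, the integral becomes 5·∫ √u du = 5·(2/3)u^(3/2).
Substituting back, u = 3*s**2 - 3*s - 5.

10*(3*s**2 - 3*s - 5)**(3/2)/3 + C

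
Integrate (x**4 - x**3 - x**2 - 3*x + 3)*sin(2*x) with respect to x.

Use integration by parts with u = x**4 - x**3 - x**2 - 3*x + 3, dv = sin(2*x) dx, so v = -cos(2*x)/2.
Apply parts 4 times (tabular method): alternate signs, differentiate u down to 0, integrate dv up.

-x**4*cos(2*x)/2 + x**3*sin(2*x) + x**3*cos(2*x)/2 - 3*x**2*sin(2*x)/4 + 2*x**2*cos(2*x) - 2*x*sin(2*x) + 3*x*cos(2*x)/4 - 3*sin(2*x)/8 - 5*cos(2*x)/2 + C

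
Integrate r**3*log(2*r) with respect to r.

Use integration by parts with u = log(2*r), dv = r**3 dr.
Then du = 1/r dr and v = r**4/4.

r**4*(log(r) + log(2))/4 - r**4/16 + C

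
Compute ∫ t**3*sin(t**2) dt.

Let u = t², du = 2t dt; rewrite as (1/2)∫ u^1·sin(1u) du.
Now integrate by parts 1 time.

-t**2*cos(t**2)/2 + sin(t**2)/2 + C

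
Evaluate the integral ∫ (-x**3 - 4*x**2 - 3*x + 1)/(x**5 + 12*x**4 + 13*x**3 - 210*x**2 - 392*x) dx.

-log(x)/392 - 139*log(x - 4)/2904 - log(x + 2)/300 + 7967*log(x + 7)/148225 + 169/(385*x + 2695) + C

Factor the denominator: x*(x - 4)*(x + 2)*(x + 7)**2.
Partial-fraction decomposition: 7967/(148225*(x + 7)) - 169/(385*(x + 7)**2) - 1/(300*(x + 2)) - 139/(2904*(x - 4)) - 1/(392*x).
Integrate each term; A/(x−a) gives A·log|x−a|; A/(x−a)² gives −A/(x−a).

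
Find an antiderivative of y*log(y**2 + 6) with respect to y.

Let u = y**2 + 6, so du = (2*y) dy.
The integral becomes (1/2)·∫ log(u) du; integrate by parts with u′=log(u), dv′=du.

y**2*log(y**2 + 6)/2 - y**2/2 + 3*log(y**2 + 6) + C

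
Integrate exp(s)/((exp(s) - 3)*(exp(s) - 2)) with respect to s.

Let u = e^s, du = e^s ds.
The integral becomes ∫ du/((u-3)(u-2)); decompose into partial fractions.

log(exp(s) - 3) - log(exp(s) - 2) + C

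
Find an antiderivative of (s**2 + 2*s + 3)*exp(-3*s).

Use integration by parts with u = s**2 + 2*s + 3, dv = exp(-3*s) ds, so v = -exp(-3*s)/3.
Apply parts 2 times (tabular method): alternate signs, differentiate u down to 0, integrate dv up.

(-9*s**2 - 24*s - 35)*exp(-3*s)/27 + C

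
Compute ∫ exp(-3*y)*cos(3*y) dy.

exp(-3*y)*sin(3*y)/6 - exp(-3*y)*cos(3*y)/6 + C

Let I denote the integral. Integrate by parts with u = cos(3*y), dv = exp(-3*y) dy, so v = -exp(-3*y)/3: I = -exp(-3*y)*cos(3*y)/3 − ∫ exp(-3*y)*sin(3*y) dy.
Apply parts again with u = sin(3*y), dv = exp(-3*y) dy: ∫ exp(-3*y)*sin(3*y) dy = -exp(-3*y)*sin(3*y)/3 + I. Substituting back brings back I: I = exp(-3*y)*sin(3*y)/3 - exp(-3*y)*cos(3*y)/3 − I.
Solving for I: (1 + 1)·I equals the remaining terms, so I = (1/2)·(exp(-3*y)*sin(3*y)/3 - exp(-3*y)*cos(3*y)/3).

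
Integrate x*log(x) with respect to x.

x**2*log(x)/2 - x**2/4 + C

Use integration by parts with u = log(x), dv = x dx.
Then du = 1/x dx and v = x**2/2.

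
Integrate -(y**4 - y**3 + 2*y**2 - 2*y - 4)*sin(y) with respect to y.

y**4*cos(y) - 4*y**3*sin(y) - y**3*cos(y) + 3*y**2*sin(y) - 10*y**2*cos(y) + 20*y*sin(y) + 4*y*cos(y) - 4*sin(y) + 16*cos(y) + C

Use integration by parts with u = y**4 - y**3 + 2*y**2 - 2*y - 4, dv = -sin(y) dy, so v = cos(y).
Apply parts 4 times (tabular method): alternate signs, differentiate u down to 0, integrate dv up.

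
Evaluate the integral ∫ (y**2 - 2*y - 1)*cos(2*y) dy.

y**2*sin(2*y)/2 - y*sin(2*y) + y*cos(2*y)/2 - 3*sin(2*y)/4 - cos(2*y)/2 + C

Use integration by parts with u = y**2 - 2*y - 1, dv = cos(2*y) dy, so v = sin(2*y)/2.
Apply parts 2 times (tabular method): alternate signs, differentiate u down to 0, integrate dv up.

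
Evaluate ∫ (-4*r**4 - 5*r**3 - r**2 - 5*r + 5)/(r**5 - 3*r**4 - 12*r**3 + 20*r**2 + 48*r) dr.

Factor the denominator: r*(r - 4)*(r - 3)*(r + 2)**2.
Partial-fraction decomposition: -209/(225*(r + 2)) + 13/(60*(r + 2)**2) + 478/(75*(r - 3)) - 1375/(144*(r - 4)) + 5/(48*r).
Integrate each term; A/(r−a) gives A·log|r−a|; A/(r−a)² gives −A/(r−a).

5*log(r)/48 - 1375*log(r - 4)/144 + 478*log(r - 3)/75 - 209*log(r + 2)/225 - 13/(60*r + 120) + C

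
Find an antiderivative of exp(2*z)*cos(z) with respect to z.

exp(2*z)*sin(z)/5 + 2*exp(2*z)*cos(z)/5 + C

Let I denote the integral. Integrate by parts with u = cos(z), dv = exp(2*z) dz, so v = exp(2*z)/2: I = exp(2*z)*cos(z)/2 + (1/2)·∫ exp(2*z)*sin(z) dz.
Apply parts again with u = sin(z), dv = exp(2*z) dz: ∫ exp(2*z)*sin(z) dz = exp(2*z)*sin(z)/2 − (1/2)·I. Substituting back brings back I: I = exp(2*z)*sin(z)/4 + exp(2*z)*cos(z)/2 − (1/4)·I.
Solving for I: (1 + 1/4)·I equals the remaining terms, so I = (4/5)·(exp(2*z)*sin(z)/4 + exp(2*z)*cos(z)/2).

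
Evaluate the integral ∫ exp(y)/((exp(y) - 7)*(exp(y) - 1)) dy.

log(exp(y) - 7)/6 - log(exp(y) - 1)/6 + C

Let u = e^y, du = e^y dy.
The integral becomes ∫ du/((u-1)(u-7)); decompose into partial fractions.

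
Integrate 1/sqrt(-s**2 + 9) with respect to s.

asin(s/3) + C

Substitute s = 3·sin(θ), so ds = 3·cos(θ) dθ and the radical becomes sqrt(-s**2 + 9) = 3·cos(θ) by the Pythagorean identity.
Integrate the resulting trig expression in θ, then back-substitute θ = asin(s/3), sin(θ) = s/3, cos(θ) = sqrt(-s**2 + 9)/3 (absorbing any constant into C).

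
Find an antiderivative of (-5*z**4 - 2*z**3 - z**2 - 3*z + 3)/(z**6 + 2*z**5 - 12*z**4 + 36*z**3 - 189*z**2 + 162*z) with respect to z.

Factor the denominator: z*(z - 3)*(z - 1)*(z + 6)*(z**2 + 9).
Partial-fraction decomposition: (5*z - 131)/(90*(z**2 + 9)) + 2021/(5670*(z + 6)) + 2/(35*(z - 1)) - 79/(162*(z - 3)) + 1/(54*z).
Integrate each term; A/(z−a) gives A·log|z−a|; the (Bz+D)/(z²+p²) term gives a log and an atan.

log(z)/54 - 79*log(z - 3)/162 + 2*log(z - 1)/35 + 2021*log(z + 6)/5670 + log(z**2 + 9)/36 - 131*atan(z/3)/270 + C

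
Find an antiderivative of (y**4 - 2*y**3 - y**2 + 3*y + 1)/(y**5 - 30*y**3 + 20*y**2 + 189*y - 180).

Factor the denominator: (y - 4)*(y - 3)*(y - 1)*(y + 3)*(y + 5).
Partial-fraction decomposition: 209/(216*(y + 5)) - 59/(168*(y + 3)) + 1/(72*(y - 1)) - 7/(24*(y - 3)) + 125/(189*(y - 4)).
Integrate each term: A/(y−a) contributes A·log|y−a|.

125*log(y - 4)/189 - 7*log(y - 3)/24 + log(y - 1)/72 - 59*log(y + 3)/168 + 209*log(y + 5)/216 + C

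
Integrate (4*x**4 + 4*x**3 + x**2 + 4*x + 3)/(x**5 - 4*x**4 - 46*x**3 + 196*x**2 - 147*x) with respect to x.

-log(x)/49 + 691*log(x - 7)/147 - 19*log(x - 3)/10 + log(x - 1)/6 + 258*log(x + 7)/245 + C

Factor the denominator: x*(x - 7)*(x - 3)*(x - 1)*(x + 7).
Partial-fraction decomposition: 258/(245*(x + 7)) + 1/(6*(x - 1)) - 19/(10*(x - 3)) + 691/(147*(x - 7)) - 1/(49*x).
Integrate each term: A/(x−a) contributes A·log|x−a|.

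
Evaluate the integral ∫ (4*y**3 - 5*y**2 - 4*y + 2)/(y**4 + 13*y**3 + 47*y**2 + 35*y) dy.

Factor the denominator: y*(y + 1)*(y + 5)*(y + 7).
Partial-fraction decomposition: 529/(28*(y + 7)) - 603/(40*(y + 5)) + 1/(8*(y + 1)) + 2/(35*y).
Integrate each term: A/(y−a) contributes A·log|y−a|.

2*log(y)/35 + log(y + 1)/8 - 603*log(y + 5)/40 + 529*log(y + 7)/28 + C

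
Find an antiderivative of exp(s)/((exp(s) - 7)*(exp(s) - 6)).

Let u = e^s, du = e^s ds.
The integral becomes ∫ du/((u-7)(u-6)); decompose into partial fractions.

log(exp(s) - 7) - log(exp(s) - 6) + C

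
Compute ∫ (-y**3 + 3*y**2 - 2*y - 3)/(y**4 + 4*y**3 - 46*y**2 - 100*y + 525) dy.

Factor the denominator: (y - 5)*(y - 3)*(y + 5)*(y + 7).
Partial-fraction decomposition: -167/(80*(y + 7)) + 207/(160*(y + 5)) + 9/(160*(y - 3)) - 21/(80*(y - 5)).
Integrate each term: A/(y−a) contributes A·log|y−a|.

-21*log(y - 5)/80 + 9*log(y - 3)/160 + 207*log(y + 5)/160 - 167*log(y + 7)/80 + C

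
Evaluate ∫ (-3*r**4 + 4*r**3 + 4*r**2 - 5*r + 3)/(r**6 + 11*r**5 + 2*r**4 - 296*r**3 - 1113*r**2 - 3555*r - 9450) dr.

-323*log(r - 6)/7865 - 752991*log(r + 5)/279752 + 8341*log(r + 7)/3016 - 5511*log(r**2 + 9)/335240 + 24019*atan(r/3)/502860 - 2247/(748*r + 3740) + C

Factor the denominator: (r - 6)*(r + 5)**2*(r + 7)*(r**2 + 9).
Partial-fraction decomposition: -(5511*r - 24019)/(167620*(r**2 + 9)) + 8341/(3016*(r + 7)) - 752991/(279752*(r + 5)) + 2247/(748*(r + 5)**2) - 323/(7865*(r - 6)).
Integrate each term; A/(r−a) gives A·log|r−a|; the (Br+D)/(r²+p²) term gives a log and an atan.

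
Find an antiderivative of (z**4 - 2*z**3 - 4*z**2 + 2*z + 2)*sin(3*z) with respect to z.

Use integration by parts with u = z**4 - 2*z**3 - 4*z**2 + 2*z + 2, dv = sin(3*z) dz, so v = -cos(3*z)/3.
Apply parts 4 times (tabular method): alternate signs, differentiate u down to 0, integrate dv up.

-z**4*cos(3*z)/3 + 4*z**3*sin(3*z)/9 + 2*z**3*cos(3*z)/3 - 2*z**2*sin(3*z)/3 + 16*z**2*cos(3*z)/9 - 32*z*sin(3*z)/27 - 10*z*cos(3*z)/9 + 10*sin(3*z)/27 - 86*cos(3*z)/81 + C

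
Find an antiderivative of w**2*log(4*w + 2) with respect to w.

w**3*log(4*w + 2)/3 - w**3/9 + w**2/12 - w/12 + log(2*w + 1)/24 + C

Use integration by parts with u = log(4*w + 2), dv = w**2 dw.
Then du = 4/(4*w + 2) dw and v = w**3/3.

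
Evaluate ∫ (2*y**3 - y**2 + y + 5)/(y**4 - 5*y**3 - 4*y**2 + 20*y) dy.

Factor the denominator: y*(y - 5)*(y - 2)*(y + 2).
Partial-fraction decomposition: 17/(56*(y + 2)) - 19/(24*(y - 2)) + 47/(21*(y - 5)) + 1/(4*y).
Integrate each term: A/(y−a) contributes A·log|y−a|.

log(y)/4 + 47*log(y - 5)/21 - 19*log(y - 2)/24 + 17*log(y + 2)/56 + C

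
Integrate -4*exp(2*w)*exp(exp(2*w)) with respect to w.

Let u = exp(2*w), so du = (2*exp(2*w)) dw.
Rewriting, the integral becomes -2·∫ e^u du = -2·e^u.
Substituting back, u = exp(2*w).

-2*exp(exp(2*w)) + C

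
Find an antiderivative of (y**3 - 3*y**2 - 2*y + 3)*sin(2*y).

Use integration by parts with u = y**3 - 3*y**2 - 2*y + 3, dv = sin(2*y) dy, so v = -cos(2*y)/2.
Apply parts 3 times (tabular method): alternate signs, differentiate u down to 0, integrate dv up.

-y**3*cos(2*y)/2 + 3*y**2*sin(2*y)/4 + 3*y**2*cos(2*y)/2 - 3*y*sin(2*y)/2 + 7*y*cos(2*y)/4 - 7*sin(2*y)/8 - 9*cos(2*y)/4 + C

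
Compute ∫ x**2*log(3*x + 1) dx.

x**3*log(3*x + 1)/3 - x**3/9 + x**2/18 - x/27 + log(3*x + 1)/81 + C

Use integration by parts with u = log(3*x + 1), dv = x**2 dx.
Then du = 3/(3*x + 1) dx and v = x**3/3.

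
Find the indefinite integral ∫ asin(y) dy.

Use integration by parts with u = arcsin(y), dv = dy.
Then du = 1/sqrt(-y**2 + 1) dy.

y*asin(y) + sqrt(-y**2 + 1) + C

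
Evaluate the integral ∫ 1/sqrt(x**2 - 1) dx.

Substitute x = sec(θ), so dx = sec(θ)*tan(θ) dθ and the radical becomes sqrt(x**2 - 1) = tan(θ) by the Pythagorean identity.
Integrate the resulting trig expression in θ, then back-substitute sec(θ) = x, tan(θ) = sqrt(x**2 - 1) (absorbing any constant into C).

log(x + sqrt(x**2 - 1)) + C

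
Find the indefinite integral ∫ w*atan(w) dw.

Use integration by parts with u = arctan(w), dv = w dw.
Then du = 1/(w**2 + 1) dw.

w**2*atan(w)/2 - w/2 + atan(w)/2 + C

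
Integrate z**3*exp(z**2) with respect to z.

Let u = z², du = 2z dz; rewrite as (1/2)∫ u^1·exp(1u) du.
Now integrate by parts 1 time.

(z**2 - 1)*exp(z**2)/2 + C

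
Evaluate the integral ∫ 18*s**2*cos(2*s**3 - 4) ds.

3*sin(2*s**3 - 4) + C

Let u = 2*s**3 - 4, so du = (6*s**2) ds.
Rewriting, the integral becomes 3·∫ cos(u) du = 3·sin(u).
Substituting back, u = 2*s**3 - 4.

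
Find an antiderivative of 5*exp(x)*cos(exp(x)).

5*sin(exp(x)) + C

Let u = exp(x), so du = (exp(x)) dx.
Rewriting, the integral becomes 5·∫ cos(u) du = 5·sin(u).
Substituting back, u = exp(x).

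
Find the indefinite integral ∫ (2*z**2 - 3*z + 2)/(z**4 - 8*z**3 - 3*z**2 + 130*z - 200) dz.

5*log(z - 5)/243 + 2*log(z - 2)/27 - 23*log(z + 4)/243 - 37/(27*z - 135) + C

Factor the denominator: (z - 5)**2*(z - 2)*(z + 4).
Partial-fraction decomposition: -23/(243*(z + 4)) + 2/(27*(z - 2)) + 5/(243*(z - 5)) + 37/(27*(z - 5)**2).
Integrate each term; A/(z−a) gives A·log|z−a|; A/(z−a)² gives −A/(z−a).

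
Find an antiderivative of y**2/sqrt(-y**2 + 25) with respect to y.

-y*sqrt(-y**2 + 25)/2 + 25*asin(y/5)/2 + C

Substitute y = 5·sin(θ), so dy = 5·cos(θ) dθ and the radical becomes sqrt(-y**2 + 25) = 5·cos(θ) by the Pythagorean identity.
Integrate the resulting trig expression in θ, then back-substitute θ = asin(y/5), sin(θ) = y/5, cos(θ) = sqrt(-y**2 + 25)/5 (absorbing any constant into C).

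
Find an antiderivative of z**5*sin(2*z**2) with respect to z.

Let u = z², du = 2z dz; rewrite as (1/2)∫ u^2·sin(2u) du.
Now integrate by parts 2 times.

-z**4*cos(2*z**2)/4 + z**2*sin(2*z**2)/4 + cos(2*z**2)/8 + C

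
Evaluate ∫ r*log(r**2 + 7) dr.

Let u = r**2 + 7, so du = (2*r) dr.
The integral becomes (1/2)·∫ log(u) du; integrate by parts with u′=log(u), dv′=du.

r**2*log(r**2 + 7)/2 - r**2/2 + 7*log(r**2 + 7)/2 + C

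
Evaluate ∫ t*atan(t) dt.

Use integration by parts with u = arctan(t), dv = t dt.
Then du = 1/(t**2 + 1) dt.

t**2*atan(t)/2 - t/2 + atan(t)/2 + C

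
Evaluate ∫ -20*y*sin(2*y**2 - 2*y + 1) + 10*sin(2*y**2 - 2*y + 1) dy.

5*cos(2*y**2 - 2*y + 1) + C

Let u = 2*y**2 - 2*y + 1, so du = (4*y - 2) dy.
Rewriting, the integral becomes -5·∫ sin(u) du = -5·-cos(u).
Substituting back, u = 2*y**2 - 2*y + 1.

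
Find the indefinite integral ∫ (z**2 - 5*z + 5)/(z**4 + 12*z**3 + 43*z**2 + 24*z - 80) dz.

log(z - 1)/150 + 229*log(z + 4)/25 - 55*log(z + 5)/6 + 41/(5*z + 20) + C

Factor the denominator: (z - 1)*(z + 4)**2*(z + 5).
Partial-fraction decomposition: -55/(6*(z + 5)) + 229/(25*(z + 4)) - 41/(5*(z + 4)**2) + 1/(150*(z - 1)).
Integrate each term; A/(z−a) gives A·log|z−a|; A/(z−a)² gives −A/(z−a).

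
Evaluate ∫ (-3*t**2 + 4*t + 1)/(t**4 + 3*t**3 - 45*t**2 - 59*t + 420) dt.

Factor the denominator: (t - 5)*(t - 3)*(t + 4)*(t + 7).
Partial-fraction decomposition: 29/(60*(t + 7)) - 1/(3*(t + 4)) + 1/(10*(t - 3)) - 1/(4*(t - 5)).
Integrate each term: A/(t−a) contributes A·log|t−a|.

-log(t - 5)/4 + log(t - 3)/10 - log(t + 4)/3 + 29*log(t + 7)/60 + C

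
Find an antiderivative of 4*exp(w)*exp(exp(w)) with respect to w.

4*exp(exp(w)) + C

Let u = exp(w), so du = (exp(w)) dw.
Rewriting, the integral becomes 4·∫ e^u du = 4·e^u.
Substituting back, u = exp(w).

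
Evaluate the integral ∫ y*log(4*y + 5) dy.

Use integration by parts with u = log(4*y + 5), dv = y dy.
Then du = 4/(4*y + 5) dy and v = y**2/2.

y**2*log(4*y + 5)/2 - y**2/4 + 5*y/8 - 25*log(4*y + 5)/32 + C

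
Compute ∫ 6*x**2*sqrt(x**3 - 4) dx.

Let u = x**3 - 4, so du = (3*x**2) dx.
Rewriting, the integral becomes 2·∫ √u du = 2·(2/3)u^(3/2).
Substituting back, u = x**3 - 4.

4*(x**3 - 4)**(3/2)/3 + C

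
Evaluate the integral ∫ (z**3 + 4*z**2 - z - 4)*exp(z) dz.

Use integration by parts with u = z**3 + 4*z**2 - z - 4, dv = exp(z) dz, so v = exp(z).
Apply parts 3 times (tabular method): alternate signs, differentiate u down to 0, integrate dv up.

(z**3 + z**2 - 3*z - 1)*exp(z) + C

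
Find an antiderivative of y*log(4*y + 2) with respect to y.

Use integration by parts with u = log(4*y + 2), dv = y dy.
Then du = 4/(4*y + 2) dy and v = y**2/2.

y**2*log(4*y + 2)/2 - y**2/4 + y/4 - log(2*y + 1)/8 + C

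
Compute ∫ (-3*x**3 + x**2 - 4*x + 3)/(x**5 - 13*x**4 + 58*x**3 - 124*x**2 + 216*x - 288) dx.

-211*log(x - 6)/80 + 189*log(x - 4)/40 - 27*log(x - 3)/13 - 11*log(x**2 + 4)/2080 + 81*atan(x/2)/1040 + C

Factor the denominator: (x - 6)*(x - 4)*(x - 3)*(x**2 + 4).
Partial-fraction decomposition: -(11*x - 162)/(1040*(x**2 + 4)) - 27/(13*(x - 3)) + 189/(40*(x - 4)) - 211/(80*(x - 6)).
Integrate each term; A/(x−a) gives A·log|x−a|; the (Bx+D)/(x²+p²) term gives a log and an atan.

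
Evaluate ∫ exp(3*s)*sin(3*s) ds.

Let I denote the integral. Integrate by parts with u = sin(3*s), dv = exp(3*s) ds, so v = exp(3*s)/3: I = exp(3*s)*sin(3*s)/3 − ∫ exp(3*s)*cos(3*s) ds.
Apply parts again with u = cos(3*s), dv = exp(3*s) ds: ∫ exp(3*s)*cos(3*s) ds = exp(3*s)*cos(3*s)/3 + I. Substituting back brings back I: I = exp(3*s)*sin(3*s)/3 - exp(3*s)*cos(3*s)/3 − I.
Solving for I: (1 + 1)·I equals the remaining terms, so I = (1/2)·(exp(3*s)*sin(3*s)/3 - exp(3*s)*cos(3*s)/3).

exp(3*s)*sin(3*s)/6 - exp(3*s)*cos(3*s)/6 + C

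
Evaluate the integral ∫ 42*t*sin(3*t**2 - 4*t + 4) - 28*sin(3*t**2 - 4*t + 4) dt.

Let u = 3*t**2 - 4*t + 4, so du = (6*t - 4) dt.
Rewriting, the integral becomes 7·∫ sin(u) du = 7·-cos(u).
Substituting back, u = 3*t**2 - 4*t + 4.

-7*cos(3*t**2 - 4*t + 4) + C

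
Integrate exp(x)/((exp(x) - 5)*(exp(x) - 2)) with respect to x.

Let u = e^x, du = e^x dx.
The integral becomes ∫ du/((u-2)(u-5)); decompose into partial fractions.

log(exp(x) - 5)/3 - log(exp(x) - 2)/3 + C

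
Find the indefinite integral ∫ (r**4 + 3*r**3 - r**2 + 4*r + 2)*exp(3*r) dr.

(27*r**4 + 45*r**3 - 72*r**2 + 156*r + 2)*exp(3*r)/81 + C

Use integration by parts with u = r**4 + 3*r**3 - r**2 + 4*r + 2, dv = exp(3*r) dr, so v = exp(3*r)/3.
Apply parts 4 times (tabular method): alternate signs, differentiate u down to 0, integrate dv up.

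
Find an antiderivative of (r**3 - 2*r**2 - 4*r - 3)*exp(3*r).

Use integration by parts with u = r**3 - 2*r**2 - 4*r - 3, dv = exp(3*r) dr, so v = exp(3*r)/3.
Apply parts 3 times (tabular method): alternate signs, differentiate u down to 0, integrate dv up.

(3*r**3 - 9*r**2 - 6*r - 7)*exp(3*r)/9 + C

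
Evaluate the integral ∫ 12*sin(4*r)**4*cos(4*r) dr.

3*sin(4*r)**5/5 + C

Let u = sin(4*r), so du = (4*cos(4*r)) dr.
Rewriting, the integral becomes 3·∫ u^4 du = 3·u^5/5.
Substituting back, u = sin(4*r).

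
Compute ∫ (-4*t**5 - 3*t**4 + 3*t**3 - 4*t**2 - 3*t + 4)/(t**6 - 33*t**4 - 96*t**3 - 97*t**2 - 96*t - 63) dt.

Factor the denominator: (t - 7)*(t + 1)*(t + 3)**2*(t**2 + 1).
Partial-fraction decomposition: (38*t + 41)/(500*(t**2 + 1)) - 111/(50*(t + 3)) + 25/(8*(t + 3)**2) - 1/(64*(t + 1)) - 14723/(8000*(t - 7)).
Integrate each term; A/(t−a) gives A·log|t−a|; the (Bt+D)/(t²+p²) term gives a log and an atan.

-14723*log(t - 7)/8000 - log(t + 1)/64 - 111*log(t + 3)/50 + 19*log(t**2 + 1)/500 + 41*atan(t)/500 - 25/(8*t + 24) + C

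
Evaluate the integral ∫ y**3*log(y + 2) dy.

Use integration by parts with u = log(y + 2), dv = y**3 dy.
Then du = 1/(y + 2) dy and v = y**4/4.

y**4*log(y + 2)/4 - y**4/16 + y**3/6 - y**2/2 + 2*y - 4*log(y + 2) + C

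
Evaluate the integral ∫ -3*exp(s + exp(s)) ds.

Let u = exp(s), so du = (exp(s)) ds.
Rewriting, the integral becomes -3·∫ e^u du = -3·e^u.
Substituting back, u = exp(s).

-3*exp(exp(s)) + C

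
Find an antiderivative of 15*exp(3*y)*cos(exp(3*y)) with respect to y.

5*sin(exp(3*y)) + C

Let u = exp(3*y), so du = (3*exp(3*y)) dy.
Rewriting, the integral becomes 5·∫ cos(u) du = 5·sin(u).
Substituting back, u = exp(3*y).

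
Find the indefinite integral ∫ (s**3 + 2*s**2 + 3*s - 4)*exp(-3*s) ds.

(-3*s**3 - 9*s**2 - 15*s + 7)*exp(-3*s)/9 + C

Use integration by parts with u = s**3 + 2*s**2 + 3*s - 4, dv = exp(-3*s) ds, so v = -exp(-3*s)/3.
Apply parts 3 times (tabular method): alternate signs, differentiate u down to 0, integrate dv up.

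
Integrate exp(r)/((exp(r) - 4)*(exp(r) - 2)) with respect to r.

log(exp(r) - 4)/2 - log(exp(r) - 2)/2 + C

Let u = e^r, du = e^r dr.
The integral becomes ∫ du/((u-4)(u-2)); decompose into partial fractions.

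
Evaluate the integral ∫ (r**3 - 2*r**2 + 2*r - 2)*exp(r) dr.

(r**3 - 5*r**2 + 12*r - 14)*exp(r) + C

Use integration by parts with u = r**3 - 2*r**2 + 2*r - 2, dv = exp(r) dr, so v = exp(r).
Apply parts 3 times (tabular method): alternate signs, differentiate u down to 0, integrate dv up.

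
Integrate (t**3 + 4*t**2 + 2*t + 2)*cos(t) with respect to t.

t**3*sin(t) + 4*t**2*sin(t) + 3*t**2*cos(t) - 4*t*sin(t) + 8*t*cos(t) - 6*sin(t) - 4*cos(t) + C

Use integration by parts with u = t**3 + 4*t**2 + 2*t + 2, dv = cos(t) dt, so v = sin(t).
Apply parts 3 times (tabular method): alternate signs, differentiate u down to 0, integrate dv up.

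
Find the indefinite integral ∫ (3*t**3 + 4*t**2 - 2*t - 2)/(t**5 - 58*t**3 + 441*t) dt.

-2*log(t)/441 + 1209*log(t - 7)/3920 - 109*log(t - 3)/720 + 41*log(t + 3)/720 - 821*log(t + 7)/3920 + C

Factor the denominator: t*(t - 7)*(t - 3)*(t + 3)*(t + 7).
Partial-fraction decomposition: -821/(3920*(t + 7)) + 41/(720*(t + 3)) - 109/(720*(t - 3)) + 1209/(3920*(t - 7)) - 2/(441*t).
Integrate each term: A/(t−a) contributes A·log|t−a|.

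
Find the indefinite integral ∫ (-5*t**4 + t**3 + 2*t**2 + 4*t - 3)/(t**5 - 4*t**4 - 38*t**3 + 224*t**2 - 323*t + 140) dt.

-2933*log(t - 5)/192 + 1171*log(t - 4)/99 - 227*log(t - 1)/2304 - 12281*log(t + 7)/8448 + 1/(96*t - 96) + C

Factor the denominator: (t - 5)*(t - 4)*(t - 1)**2*(t + 7).
Partial-fraction decomposition: -12281/(8448*(t + 7)) - 227/(2304*(t - 1)) - 1/(96*(t - 1)**2) + 1171/(99*(t - 4)) - 2933/(192*(t - 5)).
Integrate each term; A/(t−a) gives A·log|t−a|; A/(t−a)² gives −A/(t−a).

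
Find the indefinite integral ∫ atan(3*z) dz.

z*atan(3*z) - log(9*z**2 + 1)/6 + C

Use integration by parts with u = arctan(3*z), dv = dz.
Then du = 3/(9*z**2 + 1) dz.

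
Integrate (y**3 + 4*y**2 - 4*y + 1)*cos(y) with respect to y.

Use integration by parts with u = y**3 + 4*y**2 - 4*y + 1, dv = cos(y) dy, so v = sin(y).
Apply parts 3 times (tabular method): alternate signs, differentiate u down to 0, integrate dv up.

y**3*sin(y) + 4*y**2*sin(y) + 3*y**2*cos(y) - 10*y*sin(y) + 8*y*cos(y) - 7*sin(y) - 10*cos(y) + C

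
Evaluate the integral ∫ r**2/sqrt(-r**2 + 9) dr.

Substitute r = 3·sin(θ), so dr = 3·cos(θ) dθ and the radical becomes sqrt(-r**2 + 9) = 3·cos(θ) by the Pythagorean identity.
Integrate the resulting trig expression in θ, then back-substitute θ = asin(r/3), sin(θ) = r/3, cos(θ) = sqrt(-r**2 + 9)/3 (absorbing any constant into C).

-r*sqrt(-r**2 + 9)/2 + 9*asin(r/3)/2 + C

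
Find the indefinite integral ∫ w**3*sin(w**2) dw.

Let u = w², du = 2w dw; rewrite as (1/2)∫ u^1·sin(1u) du.
Now integrate by parts 1 time.

-w**2*cos(w**2)/2 + sin(w**2)/2 + C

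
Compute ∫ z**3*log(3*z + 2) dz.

z**4*log(3*z + 2)/4 - z**4/16 + z**3/18 - z**2/18 + 2*z/27 - 4*log(3*z + 2)/81 + C

Use integration by parts with u = log(3*z + 2), dv = z**3 dz.
Then du = 3/(3*z + 2) dz and v = z**4/4.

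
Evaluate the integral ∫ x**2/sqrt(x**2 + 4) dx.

Substitute x = 2·tan(θ), so dx = 2·sec(θ)^2 dθ and the radical becomes sqrt(x**2 + 4) = 2·sec(θ) by the Pythagorean identity.
Integrate the resulting trig expression in θ, then back-substitute tan(θ) = x/2, sec(θ) = sqrt(x**2 + 4)/2 (absorbing any constant into C).

x*sqrt(x**2 + 4)/2 - 2*log(x + sqrt(x**2 + 4)) + C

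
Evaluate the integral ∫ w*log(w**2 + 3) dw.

w**2*log(w**2 + 3)/2 - w**2/2 + 3*log(w**2 + 3)/2 + C

Let u = w**2 + 3, so du = (2*w) dw.
The integral becomes (1/2)·∫ log(u) du; integrate by parts with u′=log(u), dv′=du.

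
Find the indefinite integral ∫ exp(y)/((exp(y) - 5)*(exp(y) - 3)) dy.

log(exp(y) - 5)/2 - log(exp(y) - 3)/2 + C

Let u = e^y, du = e^y dy.
The integral becomes ∫ du/((u-5)(u-3)); decompose into partial fractions.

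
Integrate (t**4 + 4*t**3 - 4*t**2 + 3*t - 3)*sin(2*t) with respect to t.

-t**4*cos(2*t)/2 + t**3*sin(2*t) - 2*t**3*cos(2*t) + 3*t**2*sin(2*t) + 7*t**2*cos(2*t)/2 - 7*t*sin(2*t)/2 + 3*t*cos(2*t)/2 - 3*sin(2*t)/4 - cos(2*t)/4 + C

Use integration by parts with u = t**4 + 4*t**3 - 4*t**2 + 3*t - 3, dv = sin(2*t) dt, so v = -cos(2*t)/2.
Apply parts 4 times (tabular method): alternate signs, differentiate u down to 0, integrate dv up.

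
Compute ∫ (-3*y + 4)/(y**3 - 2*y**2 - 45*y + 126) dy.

Factor the denominator: (y - 6)*(y - 3)*(y + 7).
Partial-fraction decomposition: 5/(26*(y + 7)) + 1/(6*(y - 3)) - 14/(39*(y - 6)).
Integrate each term: A/(y−a) contributes A·log|y−a|.

-14*log(y - 6)/39 + log(y - 3)/6 + 5*log(y + 7)/26 + C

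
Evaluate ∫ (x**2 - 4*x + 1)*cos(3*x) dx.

Use integration by parts with u = x**2 - 4*x + 1, dv = cos(3*x) dx, so v = sin(3*x)/3.
Apply parts 2 times (tabular method): alternate signs, differentiate u down to 0, integrate dv up.

x**2*sin(3*x)/3 - 4*x*sin(3*x)/3 + 2*x*cos(3*x)/9 + 7*sin(3*x)/27 - 4*cos(3*x)/9 + C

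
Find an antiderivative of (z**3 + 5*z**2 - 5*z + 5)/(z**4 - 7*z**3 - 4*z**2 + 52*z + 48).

53*log(z - 6)/16 - 43*log(z - 4)/20 + 2*log(z + 1)/5 - 9*log(z + 2)/16 + C

Factor the denominator: (z - 6)*(z - 4)*(z + 1)*(z + 2).
Partial-fraction decomposition: -9/(16*(z + 2)) + 2/(5*(z + 1)) - 43/(20*(z - 4)) + 53/(16*(z - 6)).
Integrate each term: A/(z−a) contributes A·log|z−a|.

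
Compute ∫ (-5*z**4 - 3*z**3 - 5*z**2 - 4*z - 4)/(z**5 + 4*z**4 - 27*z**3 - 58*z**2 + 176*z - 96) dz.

-131*log(z - 4)/60 + 214*log(z - 1)/525 + 289*log(z + 4)/100 - 214*log(z + 6)/35 - 1/(5*z - 5) + C

Factor the denominator: (z - 4)*(z - 1)**2*(z + 4)*(z + 6).
Partial-fraction decomposition: -214/(35*(z + 6)) + 289/(100*(z + 4)) + 214/(525*(z - 1)) + 1/(5*(z - 1)**2) - 131/(60*(z - 4)).
Integrate each term; A/(z−a) gives A·log|z−a|; A/(z−a)² gives −A/(z−a).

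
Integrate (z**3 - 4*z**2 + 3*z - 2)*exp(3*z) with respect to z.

Use integration by parts with u = z**3 - 4*z**2 + 3*z - 2, dv = exp(3*z) dz, so v = exp(3*z)/3.
Apply parts 3 times (tabular method): alternate signs, differentiate u down to 0, integrate dv up.

(9*z**3 - 45*z**2 + 57*z - 37)*exp(3*z)/27 + C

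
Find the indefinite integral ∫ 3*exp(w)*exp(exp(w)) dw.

Let u = exp(w), so du = (exp(w)) dw.
Rewriting, the integral becomes 3·∫ e^u du = 3·e^u.
Substituting back, u = exp(w).

3*exp(exp(w)) + C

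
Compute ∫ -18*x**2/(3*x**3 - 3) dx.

Let u = 3*x**3 - 3, so du = (9*x**2) dx.
Rewriting, the integral becomes -2·∫ 1/u du = -2·log(u).
Substituting back, u = 3*x**3 - 3.

-2*log(3*x**3 - 3) + C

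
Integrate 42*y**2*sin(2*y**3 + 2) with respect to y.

-7*cos(2*y**3 + 2) + C

Let u = 2*y**3 + 2, so du = (6*y**2) dy.
Rewriting, the integral becomes 7·∫ sin(u) du = 7·-cos(u).
Substituting back, u = 2*y**3 + 2.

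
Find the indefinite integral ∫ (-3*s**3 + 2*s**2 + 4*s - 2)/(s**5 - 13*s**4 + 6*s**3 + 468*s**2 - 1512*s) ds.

Factor the denominator: s*(s - 7)*(s - 6)**2*(s + 6).
Partial-fraction decomposition: 347/(5616*(s + 6)) + 1423/(144*(s - 6)) + 277/(36*(s - 6)**2) - 905/(91*(s - 7)) + 1/(756*s).
Integrate each term; A/(s−a) gives A·log|s−a|; A/(s−a)² gives −A/(s−a).

log(s)/756 - 905*log(s - 7)/91 + 1423*log(s - 6)/144 + 347*log(s + 6)/5616 - 277/(36*s - 216) + C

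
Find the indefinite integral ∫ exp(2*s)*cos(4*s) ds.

Let I denote the integral. Integrate by parts with u = cos(4*s), dv = exp(2*s) ds, so v = exp(2*s)/2: I = exp(2*s)*cos(4*s)/2 + 2·∫ exp(2*s)*sin(4*s) ds.
Apply parts again with u = sin(4*s), dv = exp(2*s) ds: ∫ exp(2*s)*sin(4*s) ds = exp(2*s)*sin(4*s)/2 − 2·I. Substituting back brings back I: I = exp(2*s)*sin(4*s) + exp(2*s)*cos(4*s)/2 − 4·I.
Solving for I: (1 + 4)·I equals the remaining terms, so I = (1/5)·(exp(2*s)*sin(4*s) + exp(2*s)*cos(4*s)/2).

exp(2*s)*sin(4*s)/5 + exp(2*s)*cos(4*s)/10 + C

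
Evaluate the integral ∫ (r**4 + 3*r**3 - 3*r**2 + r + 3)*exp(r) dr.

Use integration by parts with u = r**4 + 3*r**3 - 3*r**2 + r + 3, dv = exp(r) dr, so v = exp(r).
Apply parts 4 times (tabular method): alternate signs, differentiate u down to 0, integrate dv up.

(r**4 - r**3 + r + 2)*exp(r) + C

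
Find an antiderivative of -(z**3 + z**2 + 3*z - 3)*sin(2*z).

Use integration by parts with u = z**3 + z**2 + 3*z - 3, dv = -sin(2*z) dz, so v = cos(2*z)/2.
Apply parts 3 times (tabular method): alternate signs, differentiate u down to 0, integrate dv up.

z**3*cos(2*z)/2 - 3*z**2*sin(2*z)/4 + z**2*cos(2*z)/2 - z*sin(2*z)/2 + 3*z*cos(2*z)/4 - 3*sin(2*z)/8 - 7*cos(2*z)/4 + C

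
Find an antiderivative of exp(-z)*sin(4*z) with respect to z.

-exp(-z)*sin(4*z)/17 - 4*exp(-z)*cos(4*z)/17 + C

Let I denote the integral. Integrate by parts with u = sin(4*z), dv = exp(-z) dz, so v = -exp(-z): I = -exp(-z)*sin(4*z) + 4·∫ exp(-z)*cos(4*z) dz.
Apply parts again with u = cos(4*z), dv = exp(-z) dz: ∫ exp(-z)*cos(4*z) dz = -exp(-z)*cos(4*z) − 4·I. Substituting back brings back I: I = -exp(-z)*sin(4*z) - 4*exp(-z)*cos(4*z) − 16·I.
Solving for I: (1 + 16)·I equals the remaining terms, so I = (1/17)·(-exp(-z)*sin(4*z) - 4*exp(-z)*cos(4*z)).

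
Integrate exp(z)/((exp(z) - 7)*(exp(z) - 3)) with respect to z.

Let u = e^z, du = e^z dz.
The integral becomes ∫ du/((u-3)(u-7)); decompose into partial fractions.

log(exp(z) - 7)/4 - log(exp(z) - 3)/4 + C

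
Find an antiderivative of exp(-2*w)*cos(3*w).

Let I denote the integral. Integrate by parts with u = cos(3*w), dv = exp(-2*w) dw, so v = -exp(-2*w)/2: I = -exp(-2*w)*cos(3*w)/2 − (3/2)·∫ exp(-2*w)*sin(3*w) dw.
Apply parts again with u = sin(3*w), dv = exp(-2*w) dw: ∫ exp(-2*w)*sin(3*w) dw = -exp(-2*w)*sin(3*w)/2 + (3/2)·I. Substituting back brings back I: I = 3*exp(-2*w)*sin(3*w)/4 - exp(-2*w)*cos(3*w)/2 − (9/4)·I.
Solving for I: (1 + 9/4)·I equals the remaining terms, so I = (4/13)·(3*exp(-2*w)*sin(3*w)/4 - exp(-2*w)*cos(3*w)/2).

3*exp(-2*w)*sin(3*w)/13 - 2*exp(-2*w)*cos(3*w)/13 + C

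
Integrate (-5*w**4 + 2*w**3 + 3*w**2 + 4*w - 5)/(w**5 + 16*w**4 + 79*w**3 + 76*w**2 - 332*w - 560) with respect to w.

Factor the denominator: (w - 2)*(w + 2)*(w + 4)*(w + 5)*(w + 7).
Partial-fraction decomposition: -12577/(270*(w + 7)) + 475/(6*(w + 5)) - 1381/(36*(w + 4)) + 97/(120*(w + 2)) - 7/(216*(w - 2)).
Integrate each term: A/(w−a) contributes A·log|w−a|.

-7*log(w - 2)/216 + 97*log(w + 2)/120 - 1381*log(w + 4)/36 + 475*log(w + 5)/6 - 12577*log(w + 7)/270 + C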